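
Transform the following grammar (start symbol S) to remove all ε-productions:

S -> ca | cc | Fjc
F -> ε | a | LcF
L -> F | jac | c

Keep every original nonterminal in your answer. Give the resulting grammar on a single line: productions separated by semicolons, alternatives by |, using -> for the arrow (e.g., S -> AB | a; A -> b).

Nullable set: {F, L}.
S -> Fjc: F nullable, giving Fjc | jc.
Drop F -> ε.
F -> LcF: L, F nullable, giving Lc | LcF | c | cF.
L -> F: F nullable, giving F.
Unchanged (no nullable symbols): S -> ca; S -> cc; F -> a; L -> c; L -> jac.

S -> ca | cc | jc | Fjc; F -> a | c | Lc | cF | LcF; L -> F | c | jac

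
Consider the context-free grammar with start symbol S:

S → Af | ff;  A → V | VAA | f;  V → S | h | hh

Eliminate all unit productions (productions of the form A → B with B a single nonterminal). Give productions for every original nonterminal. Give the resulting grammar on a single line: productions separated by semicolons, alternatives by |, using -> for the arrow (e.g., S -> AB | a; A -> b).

Unit productions: A->V, V->S.
Unit pairs (A ⇒* B via units): (A,S), (A,V), (V,S).
S: inherits non-unit rules of {S} → Af | ff.
A: inherits non-unit rules of {A, S, V} → Af | VAA | f | ff | h | hh.
V: inherits non-unit rules of {S, V} → Af | ff | h | hh.

S -> Af | ff; A -> f | h | Af | ff | hh | VAA; V -> h | Af | ff | hh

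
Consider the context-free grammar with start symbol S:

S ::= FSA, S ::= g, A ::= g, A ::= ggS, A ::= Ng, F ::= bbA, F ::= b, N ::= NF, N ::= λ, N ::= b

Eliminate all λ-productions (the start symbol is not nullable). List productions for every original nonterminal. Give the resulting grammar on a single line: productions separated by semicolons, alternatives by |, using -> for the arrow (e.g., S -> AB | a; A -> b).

Nullable set: {N}.
A -> Ng: N nullable, giving Ng | g.
Drop N -> λ.
N -> NF: N nullable, giving F | NF.
Unchanged (no nullable symbols): S -> FSA; S -> g; A -> g; A -> ggS; F -> b; F -> bbA; N -> b.

S -> g | FSA; A -> g | Ng | ggS; F -> b | bbA; N -> F | b | NF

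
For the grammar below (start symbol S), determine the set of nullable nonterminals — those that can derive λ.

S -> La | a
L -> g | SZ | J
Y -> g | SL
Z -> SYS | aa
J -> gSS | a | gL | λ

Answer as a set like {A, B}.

Directly nullable (have an ε-rule): {J}.
L is nullable via L -> J (every symbol on the right is already known nullable).
Not nullable: S, Y, Z — each has a terminal in every rule's right-hand side or depends on a non-nullable symbol.

{J, L}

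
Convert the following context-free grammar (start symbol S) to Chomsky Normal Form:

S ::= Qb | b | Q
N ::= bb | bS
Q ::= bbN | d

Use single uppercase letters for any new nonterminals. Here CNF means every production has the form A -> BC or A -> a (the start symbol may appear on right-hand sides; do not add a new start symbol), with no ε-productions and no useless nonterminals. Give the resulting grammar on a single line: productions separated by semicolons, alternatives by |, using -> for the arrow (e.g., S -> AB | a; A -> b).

S -> b | d | AC | QA; A -> b; B -> AN; C -> AN; N -> AA | AS; Q -> d | AB

No ε-productions.
After unit-elimination: S -> b | d | Qb | bbN; N -> bS | bb; Q -> d | bbN.
TERM: introduce A -> b and substitute in every rule of length ≥2.
BIN: Q -> AAN becomes Q -> AB, B -> AN; S -> AAN becomes S -> AC, C -> AN.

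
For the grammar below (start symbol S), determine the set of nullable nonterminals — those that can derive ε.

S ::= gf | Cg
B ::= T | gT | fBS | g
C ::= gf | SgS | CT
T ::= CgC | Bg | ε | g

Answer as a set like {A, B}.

{B, T}

Directly nullable (have an ε-rule): {T}.
B is nullable via B -> T (every symbol on the right is already known nullable).
Not nullable: C, S — each has a terminal in every rule's right-hand side or depends on a non-nullable symbol.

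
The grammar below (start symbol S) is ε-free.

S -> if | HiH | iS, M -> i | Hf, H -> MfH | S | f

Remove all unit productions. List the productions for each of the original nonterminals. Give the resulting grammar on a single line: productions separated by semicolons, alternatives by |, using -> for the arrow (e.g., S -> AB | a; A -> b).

S -> iS | if | HiH; H -> f | iS | if | HiH | MfH; M -> i | Hf

Unit productions: H->S.
Unit pairs (A ⇒* B via units): (H,S).
S: inherits non-unit rules of {S} → HiH | iS | if.
H: inherits non-unit rules of {H, S} → HiH | MfH | f | iS | if.
M: inherits non-unit rules of {M} → Hf | i.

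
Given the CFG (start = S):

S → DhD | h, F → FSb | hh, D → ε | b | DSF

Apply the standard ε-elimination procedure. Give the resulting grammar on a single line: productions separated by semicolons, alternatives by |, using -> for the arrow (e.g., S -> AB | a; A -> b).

S -> h | Dh | hD | DhD; D -> b | SF | DSF; F -> hh | FSb

Nullable set: {D}.
S -> DhD: D, D nullable, giving Dh | DhD | h | hD.
Drop D -> ε.
D -> DSF: D nullable, giving DSF | SF.
Unchanged (no nullable symbols): S -> h; D -> b; F -> FSb; F -> hh.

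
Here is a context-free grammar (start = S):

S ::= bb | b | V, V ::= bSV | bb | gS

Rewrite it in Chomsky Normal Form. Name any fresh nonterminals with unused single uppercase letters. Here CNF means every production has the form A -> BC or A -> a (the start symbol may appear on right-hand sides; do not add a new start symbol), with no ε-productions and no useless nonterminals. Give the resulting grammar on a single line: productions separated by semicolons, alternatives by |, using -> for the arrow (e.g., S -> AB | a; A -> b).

S -> b | AA | AC | BS; A -> b; B -> g; C -> SV; D -> SV; V -> AA | AD | BS

No ε-productions.
After unit-elimination: S -> b | bb | gS | bSV; V -> bb | gS | bSV.
TERM: introduce A -> b, B -> g and substitute in every rule of length ≥2.
BIN: S -> ASV becomes S -> AC, C -> SV; V -> ASV becomes V -> AD, D -> SV.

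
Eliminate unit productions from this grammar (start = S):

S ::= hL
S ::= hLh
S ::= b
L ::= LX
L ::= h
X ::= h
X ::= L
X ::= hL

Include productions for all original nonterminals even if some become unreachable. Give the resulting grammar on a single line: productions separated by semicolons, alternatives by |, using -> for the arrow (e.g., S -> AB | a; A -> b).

Unit productions: X->L.
Unit pairs (A ⇒* B via units): (X,L).
S: inherits non-unit rules of {S} → b | hL | hLh.
L: inherits non-unit rules of {L} → LX | h.
X: inherits non-unit rules of {L, X} → LX | h | hL.

S -> b | hL | hLh; L -> h | LX; X -> h | LX | hL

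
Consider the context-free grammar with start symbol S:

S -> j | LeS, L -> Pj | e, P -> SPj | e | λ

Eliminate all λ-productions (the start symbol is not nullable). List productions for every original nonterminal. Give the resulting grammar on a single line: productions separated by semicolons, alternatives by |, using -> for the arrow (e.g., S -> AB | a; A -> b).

Nullable set: {P}.
L -> Pj: P nullable, giving Pj | j.
Drop P -> λ.
P -> SPj: P nullable, giving SPj | Sj.
Unchanged (no nullable symbols): S -> LeS; S -> j; L -> e; P -> e.

S -> j | LeS; L -> e | j | Pj; P -> e | Sj | SPj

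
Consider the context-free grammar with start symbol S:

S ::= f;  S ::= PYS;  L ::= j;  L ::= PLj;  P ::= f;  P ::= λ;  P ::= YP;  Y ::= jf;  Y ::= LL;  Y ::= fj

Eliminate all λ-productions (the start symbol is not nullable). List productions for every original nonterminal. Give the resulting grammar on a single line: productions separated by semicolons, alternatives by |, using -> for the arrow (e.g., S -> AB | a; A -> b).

S -> f | YS | PYS; L -> j | Lj | PLj; P -> Y | f | YP; Y -> LL | fj | jf

Nullable set: {P}.
S -> PYS: P nullable, giving PYS | YS.
L -> PLj: P nullable, giving Lj | PLj.
Drop P -> λ.
P -> YP: P nullable, giving Y | YP.
Unchanged (no nullable symbols): S -> f; L -> j; P -> f; Y -> LL; Y -> fj; Y -> jf.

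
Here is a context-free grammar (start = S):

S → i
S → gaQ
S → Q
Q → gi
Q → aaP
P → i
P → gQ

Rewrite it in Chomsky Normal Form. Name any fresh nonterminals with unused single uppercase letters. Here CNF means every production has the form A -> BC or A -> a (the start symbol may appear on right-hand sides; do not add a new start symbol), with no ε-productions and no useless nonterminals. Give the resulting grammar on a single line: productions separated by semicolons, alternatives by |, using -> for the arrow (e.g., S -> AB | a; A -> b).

No ε-productions.
After unit-elimination: S -> i | gi | aaP | gaQ; P -> i | gQ; Q -> gi | aaP.
TERM: introduce B -> a, A -> g, C -> i and substitute in every rule of length ≥2.
BIN: Q -> BBP becomes Q -> BD, D -> BP; S -> ABQ becomes S -> AE, E -> BQ; S -> BBP becomes S -> BF, F -> BP.

S -> i | AC | AE | BF; A -> g; B -> a; C -> i; D -> BP; E -> BQ; F -> BP; P -> i | AQ; Q -> AC | BD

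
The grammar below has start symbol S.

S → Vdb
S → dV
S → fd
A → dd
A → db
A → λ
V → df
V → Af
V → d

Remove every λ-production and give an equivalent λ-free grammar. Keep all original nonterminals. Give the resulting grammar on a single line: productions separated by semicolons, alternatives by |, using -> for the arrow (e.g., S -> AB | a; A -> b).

S -> dV | fd | Vdb; A -> db | dd; V -> d | f | Af | df

Nullable set: {A}.
Drop A -> λ.
V -> Af: A nullable, giving Af | f.
Unchanged (no nullable symbols): S -> Vdb; S -> dV; S -> fd; A -> db; A -> dd; V -> d; V -> df.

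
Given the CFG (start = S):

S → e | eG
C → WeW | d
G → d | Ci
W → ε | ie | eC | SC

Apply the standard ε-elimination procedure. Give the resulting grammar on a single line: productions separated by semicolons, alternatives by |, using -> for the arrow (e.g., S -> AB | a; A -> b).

S -> e | eG; C -> d | e | We | eW | WeW; G -> d | Ci; W -> SC | eC | ie

Nullable set: {W}.
C -> WeW: W, W nullable, giving We | WeW | e | eW.
Drop W -> ε.
Unchanged (no nullable symbols): S -> e; S -> eG; C -> d; G -> Ci; G -> d; W -> SC; W -> eC; W -> ie.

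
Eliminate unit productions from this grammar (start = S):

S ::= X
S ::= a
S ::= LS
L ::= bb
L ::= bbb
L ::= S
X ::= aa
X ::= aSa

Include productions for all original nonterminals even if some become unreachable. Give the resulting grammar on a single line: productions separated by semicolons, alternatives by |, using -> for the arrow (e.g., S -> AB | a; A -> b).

Unit productions: L->S, S->X.
Unit pairs (A ⇒* B via units): (L,S), (L,X), (S,X).
S: inherits non-unit rules of {S, X} → LS | a | aSa | aa.
L: inherits non-unit rules of {L, S, X} → LS | a | aSa | aa | bb | bbb.
X: inherits non-unit rules of {X} → aSa | aa.

S -> a | LS | aa | aSa; L -> a | LS | aa | bb | aSa | bbb; X -> aa | aSa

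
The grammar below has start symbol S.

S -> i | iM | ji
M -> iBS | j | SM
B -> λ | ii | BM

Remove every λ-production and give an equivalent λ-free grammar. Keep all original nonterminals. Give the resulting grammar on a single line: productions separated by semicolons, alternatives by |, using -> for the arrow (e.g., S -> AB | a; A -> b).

S -> i | iM | ji; B -> M | BM | ii; M -> j | SM | iS | iBS

Nullable set: {B}.
Drop B -> λ.
B -> BM: B nullable, giving BM | M.
M -> iBS: B nullable, giving iBS | iS.
Unchanged (no nullable symbols): S -> i; S -> iM; S -> ji; B -> ii; M -> SM; M -> j.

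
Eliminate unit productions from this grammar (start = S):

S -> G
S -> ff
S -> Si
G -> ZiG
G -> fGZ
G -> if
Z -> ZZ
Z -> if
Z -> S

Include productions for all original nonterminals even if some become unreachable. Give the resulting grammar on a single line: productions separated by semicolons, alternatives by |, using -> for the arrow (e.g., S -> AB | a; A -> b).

S -> Si | ff | if | ZiG | fGZ; G -> if | ZiG | fGZ; Z -> Si | ZZ | ff | if | ZiG | fGZ

Unit productions: S->G, Z->S.
Unit pairs (A ⇒* B via units): (S,G), (Z,G), (Z,S).
S: inherits non-unit rules of {G, S} → Si | ZiG | fGZ | ff | if.
G: inherits non-unit rules of {G} → ZiG | fGZ | if.
Z: inherits non-unit rules of {G, S, Z} → Si | ZZ | ZiG | fGZ | ff | if.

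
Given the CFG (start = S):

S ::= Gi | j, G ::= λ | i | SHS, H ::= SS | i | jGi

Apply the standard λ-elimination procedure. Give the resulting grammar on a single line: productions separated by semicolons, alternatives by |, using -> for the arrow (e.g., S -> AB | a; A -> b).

S -> i | j | Gi; G -> i | SHS; H -> i | SS | ji | jGi

Nullable set: {G}.
S -> Gi: G nullable, giving Gi | i.
Drop G -> λ.
H -> jGi: G nullable, giving jGi | ji.
Unchanged (no nullable symbols): S -> j; G -> SHS; G -> i; H -> SS; H -> i.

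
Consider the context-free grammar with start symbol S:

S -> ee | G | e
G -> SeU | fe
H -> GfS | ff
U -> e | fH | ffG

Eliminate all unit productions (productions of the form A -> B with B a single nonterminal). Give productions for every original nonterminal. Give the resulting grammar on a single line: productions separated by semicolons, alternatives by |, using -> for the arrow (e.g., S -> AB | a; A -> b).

S -> e | ee | fe | SeU; G -> fe | SeU; H -> ff | GfS; U -> e | fH | ffG

Unit productions: S->G.
Unit pairs (A ⇒* B via units): (S,G).
S: inherits non-unit rules of {G, S} → SeU | e | ee | fe.
G: inherits non-unit rules of {G} → SeU | fe.
H: inherits non-unit rules of {H} → GfS | ff.
U: inherits non-unit rules of {U} → e | fH | ffG.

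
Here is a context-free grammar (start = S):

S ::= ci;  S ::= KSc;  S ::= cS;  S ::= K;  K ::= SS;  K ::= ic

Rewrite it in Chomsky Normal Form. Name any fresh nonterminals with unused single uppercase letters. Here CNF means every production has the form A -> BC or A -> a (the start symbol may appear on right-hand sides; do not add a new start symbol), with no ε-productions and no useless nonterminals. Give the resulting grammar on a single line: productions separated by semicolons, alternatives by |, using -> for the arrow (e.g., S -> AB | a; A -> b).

No ε-productions.
After unit-elimination: S -> SS | cS | ci | ic | KSc; K -> SS | ic.
TERM: introduce B -> c, A -> i and substitute in every rule of length ≥2.
BIN: S -> KSB becomes S -> KC, C -> SB.

S -> AB | BA | BS | KC | SS; A -> i; B -> c; C -> SB; K -> AB | SS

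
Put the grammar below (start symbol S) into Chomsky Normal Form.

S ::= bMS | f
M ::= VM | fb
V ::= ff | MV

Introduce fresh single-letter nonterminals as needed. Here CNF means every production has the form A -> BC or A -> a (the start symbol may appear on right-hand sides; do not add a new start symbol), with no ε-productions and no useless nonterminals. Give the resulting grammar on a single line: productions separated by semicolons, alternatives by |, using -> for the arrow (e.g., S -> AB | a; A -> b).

No ε-productions.
No unit productions to eliminate.
TERM: introduce B -> b, A -> f and substitute in every rule of length ≥2.
BIN: S -> BMS becomes S -> BC, C -> MS.

S -> f | BC; A -> f; B -> b; C -> MS; M -> AB | VM; V -> AA | MV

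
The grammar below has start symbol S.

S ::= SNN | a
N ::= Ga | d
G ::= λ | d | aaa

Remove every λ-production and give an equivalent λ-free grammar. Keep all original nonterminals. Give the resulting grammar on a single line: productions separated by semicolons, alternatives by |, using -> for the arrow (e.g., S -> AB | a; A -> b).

S -> a | SNN; G -> d | aaa; N -> a | d | Ga

Nullable set: {G}.
Drop G -> λ.
N -> Ga: G nullable, giving Ga | a.
Unchanged (no nullable symbols): S -> SNN; S -> a; G -> aaa; G -> d; N -> d.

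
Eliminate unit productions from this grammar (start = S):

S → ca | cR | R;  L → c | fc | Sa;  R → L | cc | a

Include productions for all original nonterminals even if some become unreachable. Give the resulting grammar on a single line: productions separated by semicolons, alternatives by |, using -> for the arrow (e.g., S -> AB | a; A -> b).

Unit productions: R->L, S->R.
Unit pairs (A ⇒* B via units): (R,L), (S,L), (S,R).
S: inherits non-unit rules of {L, R, S} → Sa | a | c | cR | ca | cc | fc.
L: inherits non-unit rules of {L} → Sa | c | fc.
R: inherits non-unit rules of {L, R} → Sa | a | c | cc | fc.

S -> a | c | Sa | cR | ca | cc | fc; L -> c | Sa | fc; R -> a | c | Sa | cc | fc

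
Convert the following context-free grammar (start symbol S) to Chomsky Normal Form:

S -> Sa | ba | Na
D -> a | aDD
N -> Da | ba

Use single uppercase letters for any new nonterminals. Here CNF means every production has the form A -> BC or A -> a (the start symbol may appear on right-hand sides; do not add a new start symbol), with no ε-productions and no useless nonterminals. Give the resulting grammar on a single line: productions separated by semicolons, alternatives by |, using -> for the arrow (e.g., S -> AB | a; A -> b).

No ε-productions.
No unit productions to eliminate.
TERM: introduce A -> a, B -> b and substitute in every rule of length ≥2.
BIN: D -> ADD becomes D -> AC, C -> DD.

S -> BA | NA | SA; A -> a; B -> b; C -> DD; D -> a | AC; N -> BA | DA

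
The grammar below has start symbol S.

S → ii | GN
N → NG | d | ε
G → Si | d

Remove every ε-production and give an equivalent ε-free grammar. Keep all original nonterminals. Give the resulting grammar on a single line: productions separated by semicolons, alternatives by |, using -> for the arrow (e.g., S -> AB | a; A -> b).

S -> G | GN | ii; G -> d | Si; N -> G | d | NG

Nullable set: {N}.
S -> GN: N nullable, giving G | GN.
Drop N -> ε.
N -> NG: N nullable, giving G | NG.
Unchanged (no nullable symbols): S -> ii; G -> Si; G -> d; N -> d.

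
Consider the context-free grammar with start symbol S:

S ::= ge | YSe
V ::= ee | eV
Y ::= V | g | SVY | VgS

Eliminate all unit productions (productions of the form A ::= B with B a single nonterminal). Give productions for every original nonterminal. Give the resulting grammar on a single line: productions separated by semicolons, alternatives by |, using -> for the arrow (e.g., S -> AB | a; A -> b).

Unit productions: Y->V.
Unit pairs (A ⇒* B via units): (Y,V).
S: inherits non-unit rules of {S} → YSe | ge.
V: inherits non-unit rules of {V} → eV | ee.
Y: inherits non-unit rules of {V, Y} → SVY | VgS | eV | ee | g.

S -> ge | YSe; V -> eV | ee; Y -> g | eV | ee | SVY | VgS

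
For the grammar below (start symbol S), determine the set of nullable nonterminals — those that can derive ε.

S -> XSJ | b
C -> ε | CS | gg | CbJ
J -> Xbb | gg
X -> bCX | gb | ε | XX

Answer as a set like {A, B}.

{C, X}

Directly nullable (have an ε-rule): {C, X}.
Not nullable: J, S — each has a terminal in every rule's right-hand side or depends on a non-nullable symbol.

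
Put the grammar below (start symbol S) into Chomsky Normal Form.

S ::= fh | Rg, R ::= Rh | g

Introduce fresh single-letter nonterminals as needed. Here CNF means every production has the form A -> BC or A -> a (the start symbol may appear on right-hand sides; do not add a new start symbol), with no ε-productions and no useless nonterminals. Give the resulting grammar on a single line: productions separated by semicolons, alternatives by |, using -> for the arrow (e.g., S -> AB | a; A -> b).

S -> CA | RB; A -> h; B -> g; C -> f; R -> g | RA

No ε-productions.
No unit productions to eliminate.
TERM: introduce C -> f, B -> g, A -> h and substitute in every rule of length ≥2.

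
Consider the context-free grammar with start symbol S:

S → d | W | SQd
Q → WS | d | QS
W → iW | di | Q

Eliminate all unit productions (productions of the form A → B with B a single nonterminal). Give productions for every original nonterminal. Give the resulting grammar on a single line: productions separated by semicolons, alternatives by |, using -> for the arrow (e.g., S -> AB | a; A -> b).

S -> d | QS | WS | di | iW | SQd; Q -> d | QS | WS; W -> d | QS | WS | di | iW

Unit productions: S->W, W->Q.
Unit pairs (A ⇒* B via units): (S,Q), (S,W), (W,Q).
S: inherits non-unit rules of {Q, S, W} → QS | SQd | WS | d | di | iW.
Q: inherits non-unit rules of {Q} → QS | WS | d.
W: inherits non-unit rules of {Q, W} → QS | WS | d | di | iW.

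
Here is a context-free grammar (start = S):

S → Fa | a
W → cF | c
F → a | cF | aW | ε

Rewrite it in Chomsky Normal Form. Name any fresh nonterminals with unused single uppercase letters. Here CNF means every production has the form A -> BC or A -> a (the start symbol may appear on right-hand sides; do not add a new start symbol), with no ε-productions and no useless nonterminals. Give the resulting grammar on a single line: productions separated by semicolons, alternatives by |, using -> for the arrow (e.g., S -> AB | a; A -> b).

S -> a | FA; A -> a; B -> c; F -> a | c | AW | BF; W -> c | BF

Nullable: {F}; after ε-elimination: S -> a | Fa; F -> a | c | aW | cF; W -> c | cF.
No unit productions to eliminate.
TERM: introduce A -> a, B -> c and substitute in every rule of length ≥2.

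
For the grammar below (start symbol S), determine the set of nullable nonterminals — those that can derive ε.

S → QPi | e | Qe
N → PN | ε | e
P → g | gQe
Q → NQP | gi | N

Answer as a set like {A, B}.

{N, Q}

Directly nullable (have an ε-rule): {N}.
Q is nullable via Q -> N (every symbol on the right is already known nullable).
Not nullable: P, S — each has a terminal in every rule's right-hand side or depends on a non-nullable symbol.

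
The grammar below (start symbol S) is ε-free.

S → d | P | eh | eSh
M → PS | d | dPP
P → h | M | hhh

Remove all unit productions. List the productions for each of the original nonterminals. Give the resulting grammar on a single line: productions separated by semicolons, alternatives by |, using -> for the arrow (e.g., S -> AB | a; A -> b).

S -> d | h | PS | eh | dPP | eSh | hhh; M -> d | PS | dPP; P -> d | h | PS | dPP | hhh

Unit productions: P->M, S->P.
Unit pairs (A ⇒* B via units): (P,M), (S,M), (S,P).
S: inherits non-unit rules of {M, P, S} → PS | d | dPP | eSh | eh | h | hhh.
M: inherits non-unit rules of {M} → PS | d | dPP.
P: inherits non-unit rules of {M, P} → PS | d | dPP | h | hhh.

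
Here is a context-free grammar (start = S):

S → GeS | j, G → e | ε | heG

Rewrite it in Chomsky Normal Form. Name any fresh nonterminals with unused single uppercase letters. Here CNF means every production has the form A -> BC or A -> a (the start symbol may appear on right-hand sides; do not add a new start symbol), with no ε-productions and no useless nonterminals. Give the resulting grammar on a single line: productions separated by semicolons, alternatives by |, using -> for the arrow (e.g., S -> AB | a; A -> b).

S -> j | BS | GD; A -> h; B -> e; C -> BG; D -> BS; G -> e | AB | AC

Nullable: {G}; after ε-elimination: S -> j | eS | GeS; G -> e | he | heG.
No unit productions to eliminate.
TERM: introduce B -> e, A -> h and substitute in every rule of length ≥2.
BIN: G -> ABG becomes G -> AC, C -> BG; S -> GBS becomes S -> GD, D -> BS.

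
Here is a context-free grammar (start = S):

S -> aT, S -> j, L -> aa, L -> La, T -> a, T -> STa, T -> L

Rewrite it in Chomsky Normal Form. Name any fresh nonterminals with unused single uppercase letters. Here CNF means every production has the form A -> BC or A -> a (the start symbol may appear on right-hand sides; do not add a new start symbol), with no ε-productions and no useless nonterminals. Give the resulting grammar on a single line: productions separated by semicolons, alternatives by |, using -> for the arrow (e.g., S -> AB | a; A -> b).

S -> j | AT; A -> a; B -> TA; L -> AA | LA; T -> a | AA | LA | SB

No ε-productions.
After unit-elimination: S -> j | aT; L -> La | aa; T -> a | La | aa | STa.
TERM: introduce A -> a and substitute in every rule of length ≥2.
BIN: T -> STA becomes T -> SB, B -> TA.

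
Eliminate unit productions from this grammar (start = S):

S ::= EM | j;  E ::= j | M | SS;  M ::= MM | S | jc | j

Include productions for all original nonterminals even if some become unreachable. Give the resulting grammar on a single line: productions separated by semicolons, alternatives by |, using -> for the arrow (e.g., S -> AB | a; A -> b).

Unit productions: E->M, M->S.
Unit pairs (A ⇒* B via units): (E,M), (E,S), (M,S).
S: inherits non-unit rules of {S} → EM | j.
E: inherits non-unit rules of {E, M, S} → EM | MM | SS | j | jc.
M: inherits non-unit rules of {M, S} → EM | MM | j | jc.

S -> j | EM; E -> j | EM | MM | SS | jc; M -> j | EM | MM | jc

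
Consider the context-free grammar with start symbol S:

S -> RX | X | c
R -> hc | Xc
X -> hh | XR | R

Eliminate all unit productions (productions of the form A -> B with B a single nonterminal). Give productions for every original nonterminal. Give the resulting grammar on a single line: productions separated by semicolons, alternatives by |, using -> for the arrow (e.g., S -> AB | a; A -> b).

Unit productions: S->X, X->R.
Unit pairs (A ⇒* B via units): (S,R), (S,X), (X,R).
S: inherits non-unit rules of {R, S, X} → RX | XR | Xc | c | hc | hh.
R: inherits non-unit rules of {R} → Xc | hc.
X: inherits non-unit rules of {R, X} → XR | Xc | hc | hh.

S -> c | RX | XR | Xc | hc | hh; R -> Xc | hc; X -> XR | Xc | hc | hh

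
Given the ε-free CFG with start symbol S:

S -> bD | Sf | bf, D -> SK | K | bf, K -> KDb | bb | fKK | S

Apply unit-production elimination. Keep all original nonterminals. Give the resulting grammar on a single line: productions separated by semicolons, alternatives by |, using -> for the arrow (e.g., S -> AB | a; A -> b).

S -> Sf | bD | bf; D -> SK | Sf | bD | bb | bf | KDb | fKK; K -> Sf | bD | bb | bf | KDb | fKK

Unit productions: D->K, K->S.
Unit pairs (A ⇒* B via units): (D,K), (D,S), (K,S).
S: inherits non-unit rules of {S} → Sf | bD | bf.
D: inherits non-unit rules of {D, K, S} → KDb | SK | Sf | bD | bb | bf | fKK.
K: inherits non-unit rules of {K, S} → KDb | Sf | bD | bb | bf | fKK.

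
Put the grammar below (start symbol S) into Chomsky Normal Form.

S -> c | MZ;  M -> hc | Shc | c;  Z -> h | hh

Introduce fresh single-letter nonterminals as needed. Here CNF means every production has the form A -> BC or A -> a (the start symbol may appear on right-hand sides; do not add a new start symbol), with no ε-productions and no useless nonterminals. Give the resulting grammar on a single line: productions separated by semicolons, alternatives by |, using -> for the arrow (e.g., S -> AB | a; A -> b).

S -> c | MZ; A -> h; B -> c; C -> AB; M -> c | AB | SC; Z -> h | AA

No ε-productions.
No unit productions to eliminate.
TERM: introduce B -> c, A -> h and substitute in every rule of length ≥2.
BIN: M -> SAB becomes M -> SC, C -> AB.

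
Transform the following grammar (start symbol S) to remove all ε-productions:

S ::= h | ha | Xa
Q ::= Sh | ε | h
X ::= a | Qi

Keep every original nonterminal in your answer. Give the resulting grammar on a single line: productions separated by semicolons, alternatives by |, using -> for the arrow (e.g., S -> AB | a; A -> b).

S -> h | Xa | ha; Q -> h | Sh; X -> a | i | Qi

Nullable set: {Q}.
Drop Q -> ε.
X -> Qi: Q nullable, giving Qi | i.
Unchanged (no nullable symbols): S -> Xa; S -> h; S -> ha; Q -> Sh; Q -> h; X -> a.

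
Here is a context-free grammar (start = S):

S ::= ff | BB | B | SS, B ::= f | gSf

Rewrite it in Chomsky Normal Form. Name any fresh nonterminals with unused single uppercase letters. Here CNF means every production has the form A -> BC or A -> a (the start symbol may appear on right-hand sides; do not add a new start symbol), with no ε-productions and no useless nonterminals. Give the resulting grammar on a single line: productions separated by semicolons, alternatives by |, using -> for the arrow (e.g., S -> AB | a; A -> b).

No ε-productions.
After unit-elimination: S -> f | BB | SS | ff | gSf; B -> f | gSf.
TERM: introduce C -> f, A -> g and substitute in every rule of length ≥2.
BIN: B -> ASC becomes B -> AD, D -> SC; S -> ASC becomes S -> AE, E -> SC.

S -> f | AE | BB | CC | SS; A -> g; B -> f | AD; C -> f; D -> SC; E -> SC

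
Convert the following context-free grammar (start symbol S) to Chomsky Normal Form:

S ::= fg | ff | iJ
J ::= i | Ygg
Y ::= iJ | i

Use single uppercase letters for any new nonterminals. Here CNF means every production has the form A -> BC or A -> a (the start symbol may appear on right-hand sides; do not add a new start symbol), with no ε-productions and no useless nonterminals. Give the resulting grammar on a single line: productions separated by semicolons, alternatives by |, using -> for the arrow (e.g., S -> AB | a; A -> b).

No ε-productions.
No unit productions to eliminate.
TERM: introduce B -> f, A -> g, C -> i and substitute in every rule of length ≥2.
BIN: J -> YAA becomes J -> YD, D -> AA.

S -> BA | BB | CJ; A -> g; B -> f; C -> i; D -> AA; J -> i | YD; Y -> i | CJ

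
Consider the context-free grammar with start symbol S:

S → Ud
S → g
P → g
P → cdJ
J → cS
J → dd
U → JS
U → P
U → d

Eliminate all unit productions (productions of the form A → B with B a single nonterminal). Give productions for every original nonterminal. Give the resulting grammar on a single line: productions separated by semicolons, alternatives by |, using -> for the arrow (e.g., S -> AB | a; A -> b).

Unit productions: U->P.
Unit pairs (A ⇒* B via units): (U,P).
S: inherits non-unit rules of {S} → Ud | g.
J: inherits non-unit rules of {J} → cS | dd.
P: inherits non-unit rules of {P} → cdJ | g.
U: inherits non-unit rules of {P, U} → JS | cdJ | d | g.

S -> g | Ud; J -> cS | dd; P -> g | cdJ; U -> d | g | JS | cdJ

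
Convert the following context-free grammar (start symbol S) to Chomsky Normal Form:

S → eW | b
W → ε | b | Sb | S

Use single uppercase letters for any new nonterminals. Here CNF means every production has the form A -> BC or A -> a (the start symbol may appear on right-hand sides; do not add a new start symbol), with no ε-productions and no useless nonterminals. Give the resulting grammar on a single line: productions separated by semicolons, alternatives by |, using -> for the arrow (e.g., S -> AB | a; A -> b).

Nullable: {W}; after ε-elimination: S -> b | e | eW; W -> S | b | Sb.
After unit-elimination: S -> b | e | eW; W -> b | e | Sb | eW.
TERM: introduce B -> b, A -> e and substitute in every rule of length ≥2.

S -> b | e | AW; A -> e; B -> b; W -> b | e | AW | SB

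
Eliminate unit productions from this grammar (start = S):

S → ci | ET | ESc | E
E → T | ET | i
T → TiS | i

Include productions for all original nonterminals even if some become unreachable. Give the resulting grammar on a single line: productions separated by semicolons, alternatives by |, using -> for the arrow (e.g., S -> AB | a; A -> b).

S -> i | ET | ci | ESc | TiS; E -> i | ET | TiS; T -> i | TiS

Unit productions: E->T, S->E.
Unit pairs (A ⇒* B via units): (E,T), (S,E), (S,T).
S: inherits non-unit rules of {E, S, T} → ESc | ET | TiS | ci | i.
E: inherits non-unit rules of {E, T} → ET | TiS | i.
T: inherits non-unit rules of {T} → TiS | i.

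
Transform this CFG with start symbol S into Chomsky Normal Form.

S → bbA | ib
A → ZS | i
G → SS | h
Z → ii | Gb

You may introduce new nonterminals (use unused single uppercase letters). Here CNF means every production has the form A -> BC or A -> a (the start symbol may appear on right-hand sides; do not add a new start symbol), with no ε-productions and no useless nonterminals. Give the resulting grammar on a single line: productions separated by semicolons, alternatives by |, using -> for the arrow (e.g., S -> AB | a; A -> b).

No ε-productions.
No unit productions to eliminate.
TERM: introduce B -> b, C -> i and substitute in every rule of length ≥2.
BIN: S -> BBA becomes S -> BD, D -> BA.

S -> BD | CB; A -> i | ZS; B -> b; C -> i; D -> BA; G -> h | SS; Z -> CC | GB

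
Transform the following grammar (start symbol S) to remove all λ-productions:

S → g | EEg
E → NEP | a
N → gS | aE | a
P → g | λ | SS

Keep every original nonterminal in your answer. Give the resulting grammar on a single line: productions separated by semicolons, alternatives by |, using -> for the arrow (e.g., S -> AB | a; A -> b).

Nullable set: {P}.
E -> NEP: P nullable, giving NE | NEP.
Drop P -> λ.
Unchanged (no nullable symbols): S -> EEg; S -> g; E -> a; N -> a; N -> aE; N -> gS; P -> SS; P -> g.

S -> g | EEg; E -> a | NE | NEP; N -> a | aE | gS; P -> g | SS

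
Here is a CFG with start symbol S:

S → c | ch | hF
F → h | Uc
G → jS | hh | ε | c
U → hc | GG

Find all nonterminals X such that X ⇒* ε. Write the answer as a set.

Directly nullable (have an ε-rule): {G}.
U is nullable via U -> GG (every symbol on the right is already known nullable).
Not nullable: F, S — each has a terminal in every rule's right-hand side or depends on a non-nullable symbol.

{G, U}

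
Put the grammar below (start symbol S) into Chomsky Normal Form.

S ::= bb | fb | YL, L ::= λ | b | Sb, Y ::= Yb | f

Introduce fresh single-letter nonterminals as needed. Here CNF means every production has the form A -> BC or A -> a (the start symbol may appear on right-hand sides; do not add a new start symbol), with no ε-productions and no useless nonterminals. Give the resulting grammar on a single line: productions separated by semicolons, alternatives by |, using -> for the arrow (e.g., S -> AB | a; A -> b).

S -> f | AA | BA | YA | YL; A -> b; B -> f; L -> b | SA; Y -> f | YA

Nullable: {L}; after ε-elimination: S -> Y | YL | bb | fb; L -> b | Sb; Y -> f | Yb.
After unit-elimination: S -> f | YL | Yb | bb | fb; L -> b | Sb; Y -> f | Yb.
TERM: introduce A -> b, B -> f and substitute in every rule of length ≥2.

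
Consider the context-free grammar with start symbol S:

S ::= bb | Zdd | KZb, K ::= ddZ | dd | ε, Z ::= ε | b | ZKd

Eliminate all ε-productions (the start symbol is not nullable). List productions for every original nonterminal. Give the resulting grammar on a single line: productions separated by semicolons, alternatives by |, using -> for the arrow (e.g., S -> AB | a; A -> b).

Nullable set: {K, Z}.
S -> KZb: K, Z nullable, giving KZb | Kb | Zb | b.
S -> Zdd: Z nullable, giving Zdd | dd.
Drop K -> ε.
K -> ddZ: Z nullable, giving dd | ddZ.
Drop Z -> ε.
Z -> ZKd: Z, K nullable, giving Kd | ZKd | Zd | d.
Unchanged (no nullable symbols): S -> bb; K -> dd; Z -> b.

S -> b | Kb | Zb | bb | dd | KZb | Zdd; K -> dd | ddZ; Z -> b | d | Kd | Zd | ZKd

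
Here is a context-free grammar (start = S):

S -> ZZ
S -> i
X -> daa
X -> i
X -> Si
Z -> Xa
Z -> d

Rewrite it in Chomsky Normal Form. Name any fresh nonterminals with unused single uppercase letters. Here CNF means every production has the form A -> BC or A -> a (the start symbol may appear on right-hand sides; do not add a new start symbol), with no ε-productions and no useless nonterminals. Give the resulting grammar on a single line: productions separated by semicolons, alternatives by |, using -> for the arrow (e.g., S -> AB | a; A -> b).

No ε-productions.
No unit productions to eliminate.
TERM: introduce C -> a, B -> d, A -> i and substitute in every rule of length ≥2.
BIN: X -> BCC becomes X -> BD, D -> CC.

S -> i | ZZ; A -> i; B -> d; C -> a; D -> CC; X -> i | BD | SA; Z -> d | XC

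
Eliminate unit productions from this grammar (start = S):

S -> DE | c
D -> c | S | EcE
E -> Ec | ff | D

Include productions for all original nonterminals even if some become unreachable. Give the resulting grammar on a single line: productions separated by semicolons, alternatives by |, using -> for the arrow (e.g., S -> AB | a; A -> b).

Unit productions: D->S, E->D.
Unit pairs (A ⇒* B via units): (D,S), (E,D), (E,S).
S: inherits non-unit rules of {S} → DE | c.
D: inherits non-unit rules of {D, S} → DE | EcE | c.
E: inherits non-unit rules of {D, E, S} → DE | Ec | EcE | c | ff.

S -> c | DE; D -> c | DE | EcE; E -> c | DE | Ec | ff | EcE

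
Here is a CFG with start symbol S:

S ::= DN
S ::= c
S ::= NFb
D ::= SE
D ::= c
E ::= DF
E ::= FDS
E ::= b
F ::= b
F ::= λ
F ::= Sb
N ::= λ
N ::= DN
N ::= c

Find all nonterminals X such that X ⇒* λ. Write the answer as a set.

Directly nullable (have an ε-rule): {F, N}.
Not nullable: D, E, S — each has a terminal in every rule's right-hand side or depends on a non-nullable symbol.

{F, N}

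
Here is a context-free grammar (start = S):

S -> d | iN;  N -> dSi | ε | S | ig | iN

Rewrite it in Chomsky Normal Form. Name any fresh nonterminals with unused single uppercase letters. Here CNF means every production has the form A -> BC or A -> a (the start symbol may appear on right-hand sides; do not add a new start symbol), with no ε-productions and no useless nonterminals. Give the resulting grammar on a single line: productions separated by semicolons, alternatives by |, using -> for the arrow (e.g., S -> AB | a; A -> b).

Nullable: {N}; after ε-elimination: S -> d | i | iN; N -> S | i | iN | ig | dSi.
After unit-elimination: S -> d | i | iN; N -> d | i | iN | ig | dSi.
TERM: introduce A -> d, C -> g, B -> i and substitute in every rule of length ≥2.
BIN: N -> ASB becomes N -> AD, D -> SB.

S -> d | i | BN; A -> d; B -> i; C -> g; D -> SB; N -> d | i | AD | BC | BN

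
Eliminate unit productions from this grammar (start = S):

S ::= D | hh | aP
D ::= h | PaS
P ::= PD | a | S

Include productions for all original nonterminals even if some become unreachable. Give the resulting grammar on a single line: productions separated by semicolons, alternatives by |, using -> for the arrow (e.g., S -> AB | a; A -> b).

S -> h | aP | hh | PaS; D -> h | PaS; P -> a | h | PD | aP | hh | PaS

Unit productions: P->S, S->D.
Unit pairs (A ⇒* B via units): (P,D), (P,S), (S,D).
S: inherits non-unit rules of {D, S} → PaS | aP | h | hh.
D: inherits non-unit rules of {D} → PaS | h.
P: inherits non-unit rules of {D, P, S} → PD | PaS | a | aP | h | hh.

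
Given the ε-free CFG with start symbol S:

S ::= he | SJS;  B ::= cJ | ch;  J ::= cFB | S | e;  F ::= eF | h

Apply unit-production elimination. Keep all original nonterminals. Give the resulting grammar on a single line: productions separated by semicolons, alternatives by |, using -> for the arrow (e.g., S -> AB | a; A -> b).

Unit productions: J->S.
Unit pairs (A ⇒* B via units): (J,S).
S: inherits non-unit rules of {S} → SJS | he.
B: inherits non-unit rules of {B} → cJ | ch.
F: inherits non-unit rules of {F} → eF | h.
J: inherits non-unit rules of {J, S} → SJS | cFB | e | he.

S -> he | SJS; B -> cJ | ch; F -> h | eF; J -> e | he | SJS | cFB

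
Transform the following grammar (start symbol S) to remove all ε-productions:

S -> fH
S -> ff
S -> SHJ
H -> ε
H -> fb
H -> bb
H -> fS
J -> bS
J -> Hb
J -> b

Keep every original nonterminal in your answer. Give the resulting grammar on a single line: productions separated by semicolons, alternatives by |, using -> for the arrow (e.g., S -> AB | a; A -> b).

Nullable set: {H}.
S -> SHJ: H nullable, giving SHJ | SJ.
S -> fH: H nullable, giving f | fH.
Drop H -> ε.
J -> Hb: H nullable, giving Hb | b.
Unchanged (no nullable symbols): S -> ff; H -> bb; H -> fS; H -> fb; J -> b; J -> bS.

S -> f | SJ | fH | ff | SHJ; H -> bb | fS | fb; J -> b | Hb | bS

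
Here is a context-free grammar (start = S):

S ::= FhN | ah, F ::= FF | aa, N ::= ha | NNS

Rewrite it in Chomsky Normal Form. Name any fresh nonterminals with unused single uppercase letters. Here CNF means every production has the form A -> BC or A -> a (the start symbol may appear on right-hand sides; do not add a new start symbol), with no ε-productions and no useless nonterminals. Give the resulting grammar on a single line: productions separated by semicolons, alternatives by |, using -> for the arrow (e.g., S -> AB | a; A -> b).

No ε-productions.
No unit productions to eliminate.
TERM: introduce A -> a, B -> h and substitute in every rule of length ≥2.
BIN: N -> NNS becomes N -> NC, C -> NS; S -> FBN becomes S -> FD, D -> BN.

S -> AB | FD; A -> a; B -> h; C -> NS; D -> BN; F -> AA | FF; N -> BA | NC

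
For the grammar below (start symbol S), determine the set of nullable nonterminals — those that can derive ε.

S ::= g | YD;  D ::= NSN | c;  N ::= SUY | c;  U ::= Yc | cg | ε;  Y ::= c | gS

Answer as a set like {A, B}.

Directly nullable (have an ε-rule): {U}.
Not nullable: D, N, S, Y — each has a terminal in every rule's right-hand side or depends on a non-nullable symbol.

{U}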